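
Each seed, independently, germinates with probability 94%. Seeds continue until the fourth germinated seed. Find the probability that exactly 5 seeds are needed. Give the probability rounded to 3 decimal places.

Y = trial on which the fourth success occurs; negative binomial, r=4, p=0.94.
P(Y=5) = C(4,3) · p^4 · (1−p)^1
= 4 · 0.78075 · 0.06 = 0.18738

0.187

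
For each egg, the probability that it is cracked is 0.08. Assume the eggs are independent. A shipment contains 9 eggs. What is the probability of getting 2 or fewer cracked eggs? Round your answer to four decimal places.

0.9702

X ~ Binomial(9, 0.08); P(X ≤ 2) = Σ C(9,k) p^k (1−p)^(9−k) over k:
  k=0: C(9,0)·0.08^0·0.92^9 = 0.472161
  k=1: C(9,1)·0.08^1·0.92^8 = 0.369518
  k=2: C(9,2)·0.08^2·0.92^7 = 0.128528
Total = 0.970207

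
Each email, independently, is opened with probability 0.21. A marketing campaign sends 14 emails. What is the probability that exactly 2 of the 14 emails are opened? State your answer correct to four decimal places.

X ~ Binomial(n=14, p=0.21).
P(X=2) = C(14,2) · p^2 · (1−p)^12
= 91 · 0.0441 · 0.059092 = 0.237140

0.2371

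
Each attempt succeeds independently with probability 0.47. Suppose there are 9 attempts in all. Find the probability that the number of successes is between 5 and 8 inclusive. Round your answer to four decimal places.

X ~ Binomial(9, 0.47); P(5 ≤ X ≤ 8) = Σ C(9,k) p^k (1−p)^(9−k) over k:
  k=5: C(9,5)·0.47^5·0.53^4 = 0.228015
  k=6: C(9,6)·0.47^6·0.53^3 = 0.134801
  k=7: C(9,7)·0.47^7·0.53^2 = 0.051232
  k=8: C(9,8)·0.47^8·0.53^1 = 0.011358
Total = 0.425406

0.4254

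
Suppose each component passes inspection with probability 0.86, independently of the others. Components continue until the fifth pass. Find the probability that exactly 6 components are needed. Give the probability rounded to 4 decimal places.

0.3293

Y = trial on which the fifth success occurs; negative binomial, r=5, p=0.86.
P(Y=6) = C(5,4) · p^5 · (1−p)^1
= 5 · 0.47043 · 0.14 = 0.329299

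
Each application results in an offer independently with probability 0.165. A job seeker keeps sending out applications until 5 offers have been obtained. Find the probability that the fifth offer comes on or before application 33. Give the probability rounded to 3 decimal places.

0.655

Finishing within 33 applications ⇔ at least 5 successes in the first 33. With X ~ Binomial(33, 0.165), P(Y ≤ 33) = 1 − P(X ≤ 4).
  k=0: C(33,0)·0.165^0·0.835^33 = 0.00260
  k=1: C(33,1)·0.165^1·0.835^32 = 0.01698
  k=2: C(33,2)·0.165^2·0.835^31 = 0.05369
  k=3: C(33,3)·0.165^3·0.835^30 = 0.10963
  k=4: C(33,4)·0.165^4·0.835^29 = 0.16247
1 − 0.34537 = 0.65463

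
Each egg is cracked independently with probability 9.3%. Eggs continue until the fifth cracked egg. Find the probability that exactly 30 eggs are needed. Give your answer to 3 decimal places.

Y = trial on which the fifth success occurs; negative binomial, r=5, p=0.093.
P(Y=30) = C(29,4) · p^5 · (1−p)^25
= 23751 · 6.9569e-06 · 0.087133 = 0.01440

0.014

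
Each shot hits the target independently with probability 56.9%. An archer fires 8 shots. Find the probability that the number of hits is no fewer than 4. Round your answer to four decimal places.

0.7747

X ~ Binomial(8, 0.569); P(X ≥ 4) = Σ C(8,k) p^k (1−p)^(8−k) over k:
  k=4: C(8,4)·0.569^4·0.431^4 = 0.253196
  k=5: C(8,5)·0.569^5·0.431^3 = 0.267412
  k=6: C(8,6)·0.569^6·0.431^2 = 0.176517
  k=7: C(8,7)·0.569^7·0.431^1 = 0.066581
  k=8: C(8,8)·0.569^8·0.431^0 = 0.010987
Total = 0.774694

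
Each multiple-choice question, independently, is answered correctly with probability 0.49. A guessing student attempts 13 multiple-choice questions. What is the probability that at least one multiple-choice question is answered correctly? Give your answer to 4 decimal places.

0.9998

P(at least one) = 1 − P(none) = 1 − (1 − 0.49)^13
= 1 − 0.000158 = 0.999842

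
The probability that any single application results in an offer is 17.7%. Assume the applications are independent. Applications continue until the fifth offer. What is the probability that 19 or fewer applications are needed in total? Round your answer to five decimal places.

0.23627

Finishing within 19 applications ⇔ at least 5 successes in the first 19. With X ~ Binomial(19, 0.177), P(Y ≤ 19) = 1 − P(X ≤ 4).
  k=0: C(19,0)·0.177^0·0.823^19 = 0.0246943
  k=1: C(19,1)·0.177^1·0.823^18 = 0.1009076
  k=2: C(19,2)·0.177^2·0.823^17 = 0.1953169
  k=3: C(19,3)·0.177^3·0.823^16 = 0.2380351
  k=4: C(19,4)·0.177^4·0.823^15 = 0.2047738
1 − 0.7637277 = 0.2362723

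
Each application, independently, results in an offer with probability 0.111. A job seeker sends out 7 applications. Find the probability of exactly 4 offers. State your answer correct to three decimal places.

X ~ Binomial(n=7, p=0.111).
P(X=4) = C(7,4) · p^4 · (1−p)^3
= 35 · 0.00015181 · 0.7026 = 0.00373

0.004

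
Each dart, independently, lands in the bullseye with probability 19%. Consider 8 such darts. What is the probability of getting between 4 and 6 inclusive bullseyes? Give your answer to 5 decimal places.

0.04750

X ~ Binomial(8, 0.19); P(4 ≤ X ≤ 6) = Σ C(8,k) p^k (1−p)^(8−k) over k:
  k=4: C(8,4)·0.19^4·0.81^4 = 0.0392692
  k=5: C(8,5)·0.19^5·0.81^3 = 0.0073690
  k=6: C(8,6)·0.19^6·0.81^2 = 0.0008643
Total = 0.0475026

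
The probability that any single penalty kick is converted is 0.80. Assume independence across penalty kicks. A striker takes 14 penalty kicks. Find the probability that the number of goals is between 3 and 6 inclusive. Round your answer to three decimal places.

0.002

X ~ Binomial(14, 0.80); P(3 ≤ X ≤ 6) = Σ C(14,k) p^k (1−p)^(14−k) over k:
  k=3: C(14,3)·0.80^3·0.20^11 = 0.00000
  k=4: C(14,4)·0.80^4·0.20^10 = 0.00004
  k=5: C(14,5)·0.80^5·0.20^9 = 0.00034
  k=6: C(14,6)·0.80^6·0.20^8 = 0.00202
Total = 0.00240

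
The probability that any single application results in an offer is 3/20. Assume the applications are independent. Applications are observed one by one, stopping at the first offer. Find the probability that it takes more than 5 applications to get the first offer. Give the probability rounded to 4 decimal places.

0.4437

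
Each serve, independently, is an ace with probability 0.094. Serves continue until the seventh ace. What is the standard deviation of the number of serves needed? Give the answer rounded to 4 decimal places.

26.7908

Y = total serves until the seventh success; negative binomial with r=7, p=0.094.
SD(Y) = √[r(1−p)/p²] = √(717.745586) = 26.790774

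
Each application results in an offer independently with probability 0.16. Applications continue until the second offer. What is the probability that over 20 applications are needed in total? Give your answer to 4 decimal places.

0.1471

Needing more than 20 applications ⇔ fewer than 2 successes in the first 20. With X ~ Binomial(20, 0.16), P(Y > 20) = P(X ≤ 1).
  k=0: C(20,0)·0.16^0·0.84^20 = 0.030590
  k=1: C(20,1)·0.16^1·0.84^19 = 0.116535
P(X ≤ 1) = 0.147125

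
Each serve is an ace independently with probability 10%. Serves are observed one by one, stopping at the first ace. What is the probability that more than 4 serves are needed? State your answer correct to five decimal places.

0.65610

Y = number of serves to the first success; geometric, p = 0.10.
P(Y > 4) = P(first 4 all fail) = (1−p)^4 = 0.6561000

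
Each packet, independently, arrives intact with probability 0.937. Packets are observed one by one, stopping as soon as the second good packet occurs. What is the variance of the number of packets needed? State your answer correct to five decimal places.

0.14351

Y = total packets until the second success; negative binomial with r=2, p=0.937.
Var(Y) = r(1−p)/p² = 2·0.063 / 0.937² = 0.1435130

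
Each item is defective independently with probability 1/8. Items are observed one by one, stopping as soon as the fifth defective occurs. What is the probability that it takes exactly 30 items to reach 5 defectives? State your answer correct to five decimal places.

Y = trial on which the fifth success occurs; negative binomial, r=5, p=0.125.
P(Y=30) = C(29,4) · p^5 · (1−p)^25
= 23751 · 3.0518e-05 · 0.035498 = 0.0257296

0.02573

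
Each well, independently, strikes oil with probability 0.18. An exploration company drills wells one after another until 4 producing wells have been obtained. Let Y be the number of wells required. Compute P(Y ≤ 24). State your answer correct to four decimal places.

Finishing within 24 wells ⇔ at least 4 successes in the first 24. With X ~ Binomial(24, 0.18), P(Y ≤ 24) = 1 − P(X ≤ 3).
  k=0: C(24,0)·0.18^0·0.82^24 = 0.008541
  k=1: C(24,1)·0.18^1·0.82^23 = 0.044999
  k=2: C(24,2)·0.18^2·0.82^22 = 0.113595
  k=3: C(24,3)·0.18^3·0.82^21 = 0.182860
1 − 0.349995 = 0.650005

0.6500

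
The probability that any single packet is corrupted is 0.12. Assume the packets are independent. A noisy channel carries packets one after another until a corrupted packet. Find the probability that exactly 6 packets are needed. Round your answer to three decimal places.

Geometric (trials to first success), p = 0.12.
P(Y = 6) = (1−p)^5 · p = 0.52773 · 0.12 = 0.06333

0.063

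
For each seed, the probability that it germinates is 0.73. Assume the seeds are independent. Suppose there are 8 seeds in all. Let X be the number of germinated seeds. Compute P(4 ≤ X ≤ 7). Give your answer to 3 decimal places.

X ~ Binomial(8, 0.73); P(4 ≤ X ≤ 7) = Σ C(8,k) p^k (1−p)^(8−k) over k:
  k=4: C(8,4)·0.73^4·0.27^4 = 0.10564
  k=5: C(8,5)·0.73^5·0.27^3 = 0.22850
  k=6: C(8,6)·0.73^6·0.27^2 = 0.30890
  k=7: C(8,7)·0.73^7·0.27^1 = 0.23862
Total = 0.88168

0.882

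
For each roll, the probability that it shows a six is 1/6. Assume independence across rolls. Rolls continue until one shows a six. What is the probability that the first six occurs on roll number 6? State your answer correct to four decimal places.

0.0670

Geometric (trials to first success), p = 0.166667.
P(Y = 6) = (1−p)^5 · p = 0.40188 · 0.166667 = 0.066980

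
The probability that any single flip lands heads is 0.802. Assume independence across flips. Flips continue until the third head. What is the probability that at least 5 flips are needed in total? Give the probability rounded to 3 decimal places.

0.178

Needing more than 4 flips ⇔ fewer than 3 successes in the first 4. With X ~ Binomial(4, 0.802), P(Y > 4) = P(X ≤ 2).
  k=0: C(4,0)·0.802^0·0.198^4 = 0.00154
  k=1: C(4,1)·0.802^1·0.198^3 = 0.02490
  k=2: C(4,2)·0.802^2·0.198^2 = 0.15130
P(X ≤ 2) = 0.17774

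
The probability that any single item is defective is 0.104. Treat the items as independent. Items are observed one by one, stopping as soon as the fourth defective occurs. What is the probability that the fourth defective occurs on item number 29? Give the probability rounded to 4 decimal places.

0.0246

Y = trial on which the fourth success occurs; negative binomial, r=4, p=0.104.
P(Y=29) = C(28,3) · p^4 · (1−p)^25
= 3276 · 0.00011699 · 0.064224 = 0.024614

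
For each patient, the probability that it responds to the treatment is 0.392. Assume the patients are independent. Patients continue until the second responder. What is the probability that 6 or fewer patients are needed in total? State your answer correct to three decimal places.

0.754

Finishing within 6 patients ⇔ at least 2 successes in the first 6. With X ~ Binomial(6, 0.392), P(Y ≤ 6) = 1 − P(X ≤ 1).
  k=0: C(6,0)·0.392^0·0.608^6 = 0.05052
  k=1: C(6,1)·0.392^1·0.608^5 = 0.19541
1 − 0.24593 = 0.75407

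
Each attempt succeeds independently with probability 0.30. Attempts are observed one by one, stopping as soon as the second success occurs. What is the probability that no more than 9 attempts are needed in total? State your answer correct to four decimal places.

0.8040

Finishing within 9 attempts ⇔ at least 2 successes in the first 9. With X ~ Binomial(9, 0.30), P(Y ≤ 9) = 1 − P(X ≤ 1).
  k=0: C(9,0)·0.30^0·0.70^9 = 0.040354
  k=1: C(9,1)·0.30^1·0.70^8 = 0.155650
1 − 0.196003 = 0.803997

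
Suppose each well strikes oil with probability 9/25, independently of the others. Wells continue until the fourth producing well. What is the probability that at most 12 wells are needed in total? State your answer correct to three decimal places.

0.680

Finishing within 12 wells ⇔ at least 4 successes in the first 12. With X ~ Binomial(12, 0.36), P(Y ≤ 12) = 1 − P(X ≤ 3).
  k=0: C(12,0)·0.36^0·0.64^12 = 0.00472
  k=1: C(12,1)·0.36^1·0.64^11 = 0.03188
  k=2: C(12,2)·0.36^2·0.64^10 = 0.09862
  k=3: C(12,3)·0.36^3·0.64^9 = 0.18491
1 − 0.32012 = 0.67988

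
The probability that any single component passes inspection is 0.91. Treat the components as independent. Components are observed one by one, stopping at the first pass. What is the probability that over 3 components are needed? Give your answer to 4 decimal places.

0.0007

Y = number of components to the first success; geometric, p = 0.91.
P(Y > 3) = P(first 3 all fail) = (1−p)^3 = 0.000729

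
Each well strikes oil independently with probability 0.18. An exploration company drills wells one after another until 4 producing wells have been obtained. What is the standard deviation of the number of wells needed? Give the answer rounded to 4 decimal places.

10.0615

Y = total wells until the fourth success; negative binomial with r=4, p=0.18.
SD(Y) = √[r(1−p)/p²] = √(101.234568) = 10.061539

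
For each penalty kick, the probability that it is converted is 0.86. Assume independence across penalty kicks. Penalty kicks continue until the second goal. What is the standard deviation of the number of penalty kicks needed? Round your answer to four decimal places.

Y = total penalty kicks until the second success; negative binomial with r=2, p=0.86.
SD(Y) = √[r(1−p)/p²] = √(0.378583) = 0.615291

0.6153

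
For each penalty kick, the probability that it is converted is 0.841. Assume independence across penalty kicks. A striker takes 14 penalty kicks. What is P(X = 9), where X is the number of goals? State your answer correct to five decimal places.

0.04282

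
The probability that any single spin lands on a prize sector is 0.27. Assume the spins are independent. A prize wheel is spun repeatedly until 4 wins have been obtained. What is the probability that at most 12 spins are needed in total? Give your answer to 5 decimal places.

Finishing within 12 spins ⇔ at least 4 successes in the first 12. With X ~ Binomial(12, 0.27), P(Y ≤ 12) = 1 − P(X ≤ 3).
  k=0: C(12,0)·0.27^0·0.73^12 = 0.0229020
  k=1: C(12,1)·0.27^1·0.73^11 = 0.1016474
  k=2: C(12,2)·0.27^2·0.73^10 = 0.2067760
  k=3: C(12,3)·0.27^3·0.73^9 = 0.2549293
1 − 0.5862547 = 0.4137453

0.41375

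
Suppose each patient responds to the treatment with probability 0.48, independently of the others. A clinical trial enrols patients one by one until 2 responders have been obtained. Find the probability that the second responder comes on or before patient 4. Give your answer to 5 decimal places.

0.65692

Finishing within 4 patients ⇔ at least 2 successes in the first 4. With X ~ Binomial(4, 0.48), P(Y ≤ 4) = 1 − P(X ≤ 1).
  k=0: C(4,0)·0.48^0·0.52^4 = 0.0731162
  k=1: C(4,1)·0.48^1·0.52^3 = 0.2699674
1 − 0.3430835 = 0.6569165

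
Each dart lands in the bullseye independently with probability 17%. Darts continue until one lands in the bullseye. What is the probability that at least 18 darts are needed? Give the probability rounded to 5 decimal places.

Y = number of darts to the first success; geometric, p = 0.17.
P(Y > 17) = P(first 17 all fail) = (1−p)^17 = 0.0421044

0.04210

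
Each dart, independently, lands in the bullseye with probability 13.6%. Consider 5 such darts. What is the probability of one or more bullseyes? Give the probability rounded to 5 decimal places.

P(at least one) = 1 − P(none) = 1 − (1 − 0.136)^5
= 1 − 0.4814694 = 0.5185306

0.51853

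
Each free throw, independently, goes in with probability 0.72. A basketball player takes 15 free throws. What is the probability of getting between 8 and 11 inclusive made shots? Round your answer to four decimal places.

0.6078

X ~ Binomial(15, 0.72); P(8 ≤ X ≤ 11) = Σ C(15,k) p^k (1−p)^(15−k) over k:
  k=8: C(15,8)·0.72^8·0.28^7 = 0.062707
  k=9: C(15,9)·0.72^9·0.28^6 = 0.125414
  k=10: C(15,10)·0.72^10·0.28^5 = 0.193495
  k=11: C(15,11)·0.72^11·0.28^4 = 0.226163
Total = 0.607779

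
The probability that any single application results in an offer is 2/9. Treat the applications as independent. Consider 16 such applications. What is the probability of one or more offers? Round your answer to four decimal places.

P(at least one) = 1 − P(none) = 1 − (1 − 0.222222)^16
= 1 − 0.017934 = 0.982066

0.9821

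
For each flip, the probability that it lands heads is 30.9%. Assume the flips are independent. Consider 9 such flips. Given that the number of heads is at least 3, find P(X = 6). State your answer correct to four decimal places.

X ~ Binomial(9, 0.309). Want P(X=6 | X≥3) = P(X=6) / P(X≥3).
P(X=6) = C(9,6)·0.309^6·0.691^3 = 0.024125
P(X≥3) = 1 − 0.035917 − 0.144552 − 0.258563 = 0.560968
Ratio = 0.024125 / 0.560968 = 0.043006

0.0430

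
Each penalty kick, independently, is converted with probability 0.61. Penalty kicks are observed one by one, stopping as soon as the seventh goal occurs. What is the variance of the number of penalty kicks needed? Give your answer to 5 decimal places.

7.33674

Y = total penalty kicks until the seventh success; negative binomial with r=7, p=0.61.
Var(Y) = r(1−p)/p² = 7·0.39 / 0.61² = 7.3367374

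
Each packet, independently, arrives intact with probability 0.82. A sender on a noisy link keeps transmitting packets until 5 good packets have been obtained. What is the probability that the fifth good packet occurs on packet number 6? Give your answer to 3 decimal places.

0.334

Y = trial on which the fifth success occurs; negative binomial, r=5, p=0.82.
P(Y=6) = C(5,4) · p^5 · (1−p)^1
= 5 · 0.37074 · 0.18 = 0.33367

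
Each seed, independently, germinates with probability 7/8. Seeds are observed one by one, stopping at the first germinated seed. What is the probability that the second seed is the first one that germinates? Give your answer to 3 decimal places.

Geometric (trials to first success), p = 0.875.
P(Y = 2) = (1−p)^1 · p = 0.125 · 0.875 = 0.10938

0.109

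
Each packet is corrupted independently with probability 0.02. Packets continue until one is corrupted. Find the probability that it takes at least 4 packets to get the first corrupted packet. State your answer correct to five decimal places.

Y = number of packets to the first success; geometric, p = 0.02.
P(Y > 3) = P(first 3 all fail) = (1−p)^3 = 0.9411920

0.94119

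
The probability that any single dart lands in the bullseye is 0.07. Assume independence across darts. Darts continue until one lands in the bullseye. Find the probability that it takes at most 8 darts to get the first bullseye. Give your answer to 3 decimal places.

Y = number of darts to the first success; geometric, p = 0.07.
P(Y ≤ 8) = 1 − (1−p)^8 = 1 − 0.55958 = 0.44042

0.440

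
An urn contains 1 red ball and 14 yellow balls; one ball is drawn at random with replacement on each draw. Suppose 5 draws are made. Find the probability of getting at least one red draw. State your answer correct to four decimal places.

0.2918

P(at least one) = 1 − P(none) = 1 − (1 − 0.066667)^5
= 1 − 0.708246 = 0.291754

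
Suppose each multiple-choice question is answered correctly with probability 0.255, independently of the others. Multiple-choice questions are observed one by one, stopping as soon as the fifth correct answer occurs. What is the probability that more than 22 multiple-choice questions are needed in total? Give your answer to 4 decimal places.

Needing more than 22 multiple-choice questions ⇔ fewer than 5 successes in the first 22. With X ~ Binomial(22, 0.255), P(Y > 22) = P(X ≤ 4).
  k=0: C(22,0)·0.255^0·0.745^22 = 0.001540
  k=1: C(22,1)·0.255^1·0.745^21 = 0.011594
  k=2: C(22,2)·0.255^2·0.745^20 = 0.041669
  k=3: C(22,3)·0.255^3·0.745^19 = 0.095085
  k=4: C(22,4)·0.255^4·0.745^18 = 0.154592
P(X ≤ 4) = 0.304480

0.3045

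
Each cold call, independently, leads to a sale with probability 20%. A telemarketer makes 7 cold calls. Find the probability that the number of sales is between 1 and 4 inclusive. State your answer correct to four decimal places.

0.7856

X ~ Binomial(7, 0.20); P(1 ≤ X ≤ 4) = Σ C(7,k) p^k (1−p)^(7−k) over k:
  k=1: C(7,1)·0.20^1·0.80^6 = 0.367002
  k=2: C(7,2)·0.20^2·0.80^5 = 0.275251
  k=3: C(7,3)·0.20^3·0.80^4 = 0.114688
  k=4: C(7,4)·0.20^4·0.80^3 = 0.028672
Total = 0.785613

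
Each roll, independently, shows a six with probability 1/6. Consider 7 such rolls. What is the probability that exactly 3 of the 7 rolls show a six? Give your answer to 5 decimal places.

X ~ Binomial(n=7, p=0.166667).
P(X=3) = C(7,3) · p^3 · (1−p)^4
= 35 · 0.0046296 · 0.48225 = 0.0781429

0.07814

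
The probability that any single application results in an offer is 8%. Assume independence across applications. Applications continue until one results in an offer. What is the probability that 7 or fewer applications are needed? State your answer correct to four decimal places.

0.4422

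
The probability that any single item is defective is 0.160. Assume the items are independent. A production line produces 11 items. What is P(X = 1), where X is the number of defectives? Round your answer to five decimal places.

0.30783

X ~ Binomial(n=11, p=0.16).
P(X=1) = C(11,1) · p^1 · (1−p)^10
= 11 · 0.16 · 0.1749 = 0.3078262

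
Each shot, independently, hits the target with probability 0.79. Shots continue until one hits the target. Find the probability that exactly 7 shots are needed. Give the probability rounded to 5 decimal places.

0.00007

Geometric (trials to first success), p = 0.79.
P(Y = 7) = (1−p)^6 · p = 8.5766e-05 · 0.79 = 0.0000678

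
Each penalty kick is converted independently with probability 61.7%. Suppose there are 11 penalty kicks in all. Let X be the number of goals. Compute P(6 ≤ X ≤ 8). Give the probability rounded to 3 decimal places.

X ~ Binomial(11, 0.617); P(6 ≤ X ≤ 8) = Σ C(11,k) p^k (1−p)^(11−k) over k:
  k=6: C(11,6)·0.617^6·0.383^5 = 0.21006
  k=7: C(11,7)·0.617^7·0.383^4 = 0.24172
  k=8: C(11,8)·0.617^8·0.383^3 = 0.19470
Total = 0.64648

0.646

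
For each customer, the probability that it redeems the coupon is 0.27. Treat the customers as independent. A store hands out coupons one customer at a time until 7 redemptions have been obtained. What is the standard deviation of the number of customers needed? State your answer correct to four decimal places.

Y = total customers until the seventh success; negative binomial with r=7, p=0.27.
SD(Y) = √[r(1−p)/p²] = √(70.096022) = 8.372337

8.3723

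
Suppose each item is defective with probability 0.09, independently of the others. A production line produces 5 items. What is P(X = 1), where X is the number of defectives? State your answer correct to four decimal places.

0.3086

X ~ Binomial(n=5, p=0.09).
P(X=1) = C(5,1) · p^1 · (1−p)^4
= 5 · 0.09 · 0.68575 = 0.308587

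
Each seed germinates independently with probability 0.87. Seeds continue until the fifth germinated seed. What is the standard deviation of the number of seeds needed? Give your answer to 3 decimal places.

Y = total seeds until the fifth success; negative binomial with r=5, p=0.87.
SD(Y) = √[r(1−p)/p²] = √(0.85877) = 0.92670

0.927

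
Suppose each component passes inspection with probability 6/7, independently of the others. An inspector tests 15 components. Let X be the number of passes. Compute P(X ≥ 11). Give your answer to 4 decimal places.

X ~ Binomial(15, 0.857143); P(X ≥ 11) = Σ C(15,k) p^k (1−p)^(15−k) over k:
  k=11: C(15,11)·0.857143^11·0.142857^4 = 0.104310
  k=12: C(15,12)·0.857143^12·0.142857^3 = 0.208620
  k=13: C(15,13)·0.857143^13·0.142857^2 = 0.288858
  k=14: C(15,14)·0.857143^14·0.142857^1 = 0.247593
  k=15: C(15,15)·0.857143^15·0.142857^0 = 0.099037
Total = 0.948418

0.9484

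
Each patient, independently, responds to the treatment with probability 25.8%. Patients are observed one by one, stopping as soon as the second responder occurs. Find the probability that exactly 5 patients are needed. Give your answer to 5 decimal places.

0.10877

Y = trial on which the second success occurs; negative binomial, r=2, p=0.258.
P(Y=5) = C(4,1) · p^2 · (1−p)^3
= 4 · 0.066564 · 0.40852 = 0.1087705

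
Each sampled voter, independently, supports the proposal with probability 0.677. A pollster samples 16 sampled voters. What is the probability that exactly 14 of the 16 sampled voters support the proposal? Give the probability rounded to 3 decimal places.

0.053

X ~ Binomial(n=16, p=0.677).
P(X=14) = C(16,14) · p^14 · (1−p)^2
= 120 · 0.0042486 · 0.10433 = 0.05319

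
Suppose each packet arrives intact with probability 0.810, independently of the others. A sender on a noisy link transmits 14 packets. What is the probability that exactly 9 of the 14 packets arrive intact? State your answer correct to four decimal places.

0.0744

X ~ Binomial(n=14, p=0.81).
P(X=9) = C(14,9) · p^9 · (1−p)^5
= 2002 · 0.15009 · 0.00024761 = 0.074404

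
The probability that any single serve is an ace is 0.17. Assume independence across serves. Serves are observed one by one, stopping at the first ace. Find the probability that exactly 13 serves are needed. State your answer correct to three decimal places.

0.018

Geometric (trials to first success), p = 0.17.
P(Y = 13) = (1−p)^12 · p = 0.10689 · 0.17 = 0.01817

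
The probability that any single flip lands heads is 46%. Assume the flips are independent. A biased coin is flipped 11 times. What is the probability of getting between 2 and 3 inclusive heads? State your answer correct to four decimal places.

X ~ Binomial(11, 0.46); P(2 ≤ X ≤ 3) = Σ C(11,k) p^k (1−p)^(11−k) over k:
  k=2: C(11,2)·0.46^2·0.54^9 = 0.045438
  k=3: C(11,3)·0.46^3·0.54^8 = 0.116120
Total = 0.161558

0.1616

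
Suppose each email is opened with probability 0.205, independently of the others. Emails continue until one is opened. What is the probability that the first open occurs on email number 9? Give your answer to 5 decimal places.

0.03271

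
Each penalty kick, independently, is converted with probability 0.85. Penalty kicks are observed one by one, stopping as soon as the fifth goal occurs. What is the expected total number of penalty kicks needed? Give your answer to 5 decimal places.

Y = total penalty kicks until the fifth success; negative binomial with r=5, p=0.85.
E[Y] = r / p = 5 / 0.85 = 5.8823529

5.88235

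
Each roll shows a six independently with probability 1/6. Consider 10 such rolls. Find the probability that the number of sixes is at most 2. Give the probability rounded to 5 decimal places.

0.77523

X ~ Binomial(10, 0.166667); P(X ≤ 2) = Σ C(10,k) p^k (1−p)^(10−k) over k:
  k=0: C(10,0)·0.166667^0·0.833333^10 = 0.1615056
  k=1: C(10,1)·0.166667^1·0.833333^9 = 0.3230112
  k=2: C(10,2)·0.166667^2·0.833333^8 = 0.2907100
Total = 0.7752268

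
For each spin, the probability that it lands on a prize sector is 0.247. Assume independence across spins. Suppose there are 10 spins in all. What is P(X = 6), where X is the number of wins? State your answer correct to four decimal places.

0.0153

X ~ Binomial(n=10, p=0.247).
P(X=6) = C(10,6) · p^6 · (1−p)^4
= 210 · 0.00022708 · 0.3215 = 0.015331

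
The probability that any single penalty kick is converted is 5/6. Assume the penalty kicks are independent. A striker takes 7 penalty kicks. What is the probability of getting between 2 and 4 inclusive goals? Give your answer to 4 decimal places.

0.0956

X ~ Binomial(7, 0.833333); P(2 ≤ X ≤ 4) = Σ C(7,k) p^k (1−p)^(7−k) over k:
  k=2: C(7,2)·0.833333^2·0.166667^5 = 0.001875
  k=3: C(7,3)·0.833333^3·0.166667^4 = 0.015629
  k=4: C(7,4)·0.833333^4·0.166667^3 = 0.078143
Total = 0.095647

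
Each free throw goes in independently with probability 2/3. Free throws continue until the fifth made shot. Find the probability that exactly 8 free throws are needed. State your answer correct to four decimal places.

0.1707

Y = trial on which the fifth success occurs; negative binomial, r=5, p=0.666667.
P(Y=8) = C(7,4) · p^5 · (1−p)^3
= 35 · 0.13169 · 0.037037 = 0.170706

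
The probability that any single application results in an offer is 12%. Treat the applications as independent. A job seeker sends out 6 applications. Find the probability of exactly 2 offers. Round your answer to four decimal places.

X ~ Binomial(n=6, p=0.12).
P(X=2) = C(6,2) · p^2 · (1−p)^4
= 15 · 0.0144 · 0.5997 = 0.129534

0.1295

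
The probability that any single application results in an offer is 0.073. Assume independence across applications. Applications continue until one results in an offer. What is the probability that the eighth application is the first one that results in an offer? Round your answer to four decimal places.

0.0429

Geometric (trials to first success), p = 0.073.
P(Y = 8) = (1−p)^7 · p = 0.58824 · 0.073 = 0.042942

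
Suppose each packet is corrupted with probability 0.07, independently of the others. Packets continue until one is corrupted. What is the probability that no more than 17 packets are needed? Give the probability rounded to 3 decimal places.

0.709

Y = number of packets to the first success; geometric, p = 0.07.
P(Y ≤ 17) = 1 − (1−p)^17 = 1 − 0.29121 = 0.70879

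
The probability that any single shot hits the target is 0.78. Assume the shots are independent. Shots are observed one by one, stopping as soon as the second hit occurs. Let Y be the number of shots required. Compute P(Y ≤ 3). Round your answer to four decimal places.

0.8761

Finishing within 3 shots ⇔ at least 2 successes in the first 3. With X ~ Binomial(3, 0.78), P(Y ≤ 3) = 1 − P(X ≤ 1).
  k=0: C(3,0)·0.78^0·0.22^3 = 0.010648
  k=1: C(3,1)·0.78^1·0.22^2 = 0.113256
1 − 0.123904 = 0.876096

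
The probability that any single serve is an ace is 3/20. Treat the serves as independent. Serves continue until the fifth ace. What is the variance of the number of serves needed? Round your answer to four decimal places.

Y = total serves until the fifth success; negative binomial with r=5, p=0.15.
Var(Y) = r(1−p)/p² = 5·0.85 / 0.15² = 188.888889

188.8889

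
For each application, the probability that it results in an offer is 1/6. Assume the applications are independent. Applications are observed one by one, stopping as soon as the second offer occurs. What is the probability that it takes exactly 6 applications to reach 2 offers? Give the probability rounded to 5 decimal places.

Y = trial on which the second success occurs; negative binomial, r=2, p=0.166667.
P(Y=6) = C(5,1) · p^2 · (1−p)^4
= 5 · 0.027778 · 0.48225 = 0.0669796

0.06698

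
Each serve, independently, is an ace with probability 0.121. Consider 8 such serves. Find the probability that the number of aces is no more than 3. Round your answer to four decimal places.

0.9900

X ~ Binomial(8, 0.121); P(X ≤ 3) = Σ C(8,k) p^k (1−p)^(8−k) over k:
  k=0: C(8,0)·0.121^0·0.879^8 = 0.356378
  k=1: C(8,1)·0.121^1·0.879^7 = 0.392462
  k=2: C(8,2)·0.121^2·0.879^6 = 0.189087
  k=3: C(8,3)·0.121^3·0.879^5 = 0.052058
Total = 0.989985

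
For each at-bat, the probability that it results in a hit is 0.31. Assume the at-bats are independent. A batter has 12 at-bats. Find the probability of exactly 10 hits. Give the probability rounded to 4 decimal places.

0.0003

X ~ Binomial(n=12, p=0.31).
P(X=10) = C(12,10) · p^10 · (1−p)^2
= 66 · 8.1963e-06 · 0.4761 = 0.000258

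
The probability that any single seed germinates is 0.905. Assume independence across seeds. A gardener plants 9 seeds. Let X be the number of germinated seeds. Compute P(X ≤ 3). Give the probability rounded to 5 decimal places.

X ~ Binomial(9, 0.905); P(X ≤ 3) = Σ C(9,k) p^k (1−p)^(9−k) over k:
  k=0: C(9,0)·0.905^0·0.095^9 = 0.0000000
  k=1: C(9,1)·0.905^1·0.095^8 = 0.0000001
  k=2: C(9,2)·0.905^2·0.095^7 = 0.0000021
  k=3: C(9,3)·0.905^3·0.095^6 = 0.0000458
Total = 0.0000479

0.00005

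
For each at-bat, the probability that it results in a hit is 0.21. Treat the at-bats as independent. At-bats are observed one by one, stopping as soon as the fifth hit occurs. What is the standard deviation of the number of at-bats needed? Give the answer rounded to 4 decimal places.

9.4641

Y = total at-bats until the fifth success; negative binomial with r=5, p=0.21.
SD(Y) = √[r(1−p)/p²] = √(89.569161) = 9.464099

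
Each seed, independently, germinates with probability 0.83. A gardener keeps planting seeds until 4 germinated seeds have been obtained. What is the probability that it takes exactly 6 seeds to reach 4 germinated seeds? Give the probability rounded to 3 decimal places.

Y = trial on which the fourth success occurs; negative binomial, r=4, p=0.83.
P(Y=6) = C(5,3) · p^4 · (1−p)^2
= 10 · 0.47458 · 0.0289 = 0.13715

0.137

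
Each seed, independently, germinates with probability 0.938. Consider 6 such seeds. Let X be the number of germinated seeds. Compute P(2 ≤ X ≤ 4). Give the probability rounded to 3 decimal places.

X ~ Binomial(6, 0.938); P(2 ≤ X ≤ 4) = Σ C(6,k) p^k (1−p)^(6−k) over k:
  k=2: C(6,2)·0.938^2·0.062^4 = 0.00020
  k=3: C(6,3)·0.938^3·0.062^3 = 0.00393
  k=4: C(6,4)·0.938^4·0.062^2 = 0.04464
Total = 0.04876

0.049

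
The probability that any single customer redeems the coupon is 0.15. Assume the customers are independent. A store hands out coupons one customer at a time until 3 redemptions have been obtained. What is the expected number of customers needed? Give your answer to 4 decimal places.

20.0000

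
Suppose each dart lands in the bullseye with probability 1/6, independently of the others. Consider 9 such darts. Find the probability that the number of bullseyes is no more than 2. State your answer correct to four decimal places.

0.8217

X ~ Binomial(9, 0.166667); P(X ≤ 2) = Σ C(9,k) p^k (1−p)^(9−k) over k:
  k=0: C(9,0)·0.166667^0·0.833333^9 = 0.193807
  k=1: C(9,1)·0.166667^1·0.833333^8 = 0.348852
  k=2: C(9,2)·0.166667^2·0.833333^7 = 0.279082
Total = 0.821740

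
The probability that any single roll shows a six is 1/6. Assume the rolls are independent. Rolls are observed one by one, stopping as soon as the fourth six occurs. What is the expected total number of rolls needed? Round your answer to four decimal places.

Y = total rolls until the fourth success; negative binomial with r=4, p=0.166667.
E[Y] = r / p = 4 / 0.166667 = 24.000000

24.0000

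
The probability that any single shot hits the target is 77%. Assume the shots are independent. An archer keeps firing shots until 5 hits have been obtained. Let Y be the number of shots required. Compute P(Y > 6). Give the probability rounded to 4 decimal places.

0.4180

Needing more than 6 shots ⇔ fewer than 5 successes in the first 6. With X ~ Binomial(6, 0.77), P(Y > 6) = P(X ≤ 4).
  k=0: C(6,0)·0.77^0·0.23^6 = 0.000148
  k=1: C(6,1)·0.77^1·0.23^5 = 0.002974
  k=2: C(6,2)·0.77^2·0.23^4 = 0.024888
  k=3: C(6,3)·0.77^3·0.23^3 = 0.111093
  k=4: C(6,4)·0.77^4·0.23^2 = 0.278939
P(X ≤ 4) = 0.418041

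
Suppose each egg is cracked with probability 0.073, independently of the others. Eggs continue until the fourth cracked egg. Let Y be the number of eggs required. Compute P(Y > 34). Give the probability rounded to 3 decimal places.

Needing more than 34 eggs ⇔ fewer than 4 successes in the first 34. With X ~ Binomial(34, 0.073), P(Y > 34) = P(X ≤ 3).
  k=0: C(34,0)·0.073^0·0.927^34 = 0.07598
  k=1: C(34,1)·0.073^1·0.927^33 = 0.20344
  k=2: C(34,2)·0.073^2·0.927^32 = 0.26434
  k=3: C(34,3)·0.073^3·0.927^31 = 0.22204
P(X ≤ 3) = 0.76580

0.766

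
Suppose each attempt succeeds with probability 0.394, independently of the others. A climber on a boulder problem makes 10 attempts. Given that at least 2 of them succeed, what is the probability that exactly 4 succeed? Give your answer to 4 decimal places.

0.2639

X ~ Binomial(10, 0.394). Want P(X=4 | X≥2) = P(X=4) / P(X≥2).
P(X=4) = C(10,4)·0.394^4·0.606^6 = 0.250634
P(X≥2) = 1 − 0.006679 − 0.043426 = 0.949895
Ratio = 0.250634 / 0.949895 = 0.263854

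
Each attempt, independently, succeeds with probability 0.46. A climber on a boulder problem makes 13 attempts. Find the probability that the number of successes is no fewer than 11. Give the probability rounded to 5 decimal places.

0.00511

X ~ Binomial(13, 0.46); P(X ≥ 11) = Σ C(13,k) p^k (1−p)^(13−k) over k:
  k=11: C(13,11)·0.46^11·0.54^2 = 0.0044383
  k=12: C(13,12)·0.46^12·0.54^1 = 0.0006301
  k=13: C(13,13)·0.46^13·0.54^0 = 0.0000413
Total = 0.0051097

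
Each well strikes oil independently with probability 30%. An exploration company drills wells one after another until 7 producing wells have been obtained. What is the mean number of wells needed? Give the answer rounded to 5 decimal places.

23.33333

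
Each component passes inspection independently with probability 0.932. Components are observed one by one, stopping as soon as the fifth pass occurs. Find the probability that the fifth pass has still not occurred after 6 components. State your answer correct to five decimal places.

0.05771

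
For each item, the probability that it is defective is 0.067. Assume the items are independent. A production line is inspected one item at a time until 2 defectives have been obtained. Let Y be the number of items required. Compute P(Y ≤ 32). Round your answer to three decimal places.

0.642

Finishing within 32 items ⇔ at least 2 successes in the first 32. With X ~ Binomial(32, 0.067), P(Y ≤ 32) = 1 − P(X ≤ 1).
  k=0: C(32,0)·0.067^0·0.933^32 = 0.10870
  k=1: C(32,1)·0.067^1·0.933^31 = 0.24978
1 − 0.35847 = 0.64153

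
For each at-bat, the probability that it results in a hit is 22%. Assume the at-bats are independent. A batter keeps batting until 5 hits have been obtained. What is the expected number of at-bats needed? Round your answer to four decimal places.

22.7273

Y = total at-bats until the fifth success; negative binomial with r=5, p=0.22.
E[Y] = r / p = 5 / 0.22 = 22.727273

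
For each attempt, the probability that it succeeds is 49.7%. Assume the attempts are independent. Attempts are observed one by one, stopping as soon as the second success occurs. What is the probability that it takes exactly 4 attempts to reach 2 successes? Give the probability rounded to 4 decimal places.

Y = trial on which the second success occurs; negative binomial, r=2, p=0.497.
P(Y=4) = C(3,1) · p^2 · (1−p)^2
= 3 · 0.24701 · 0.25301 = 0.187487

0.1875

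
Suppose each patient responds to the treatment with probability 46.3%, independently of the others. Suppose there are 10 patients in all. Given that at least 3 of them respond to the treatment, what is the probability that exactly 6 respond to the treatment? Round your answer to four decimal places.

0.1882

X ~ Binomial(10, 0.463). Want P(X=6 | X≥3) = P(X=6) / P(X≥3).
P(X=6) = C(10,6)·0.463^6·0.537^4 = 0.172029
P(X≥3) = 1 − 0.001994 − 0.017193 − 0.066707 = 0.914106
Ratio = 0.172029 / 0.914106 = 0.188194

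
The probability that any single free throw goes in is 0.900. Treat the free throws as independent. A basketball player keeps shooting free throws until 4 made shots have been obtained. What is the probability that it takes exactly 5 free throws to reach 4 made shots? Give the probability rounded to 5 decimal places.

0.26244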